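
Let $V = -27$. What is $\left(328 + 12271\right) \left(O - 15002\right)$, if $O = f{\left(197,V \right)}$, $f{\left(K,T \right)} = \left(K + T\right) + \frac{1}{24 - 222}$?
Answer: $- \frac{36999949463}{198} \approx -1.8687 \cdot 10^{8}$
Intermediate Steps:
$f{\left(K,T \right)} = - \frac{1}{198} + K + T$ ($f{\left(K,T \right)} = \left(K + T\right) + \frac{1}{-198} = \left(K + T\right) - \frac{1}{198} = - \frac{1}{198} + K + T$)
$O = \frac{33659}{198}$ ($O = - \frac{1}{198} + 197 - 27 = \frac{33659}{198} \approx 169.99$)
$\left(328 + 12271\right) \left(O - 15002\right) = \left(328 + 12271\right) \left(\frac{33659}{198} - 15002\right) = 12599 \left(- \frac{2936737}{198}\right) = - \frac{36999949463}{198}$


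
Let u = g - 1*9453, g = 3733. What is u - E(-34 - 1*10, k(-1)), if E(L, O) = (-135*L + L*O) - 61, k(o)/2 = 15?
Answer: -10279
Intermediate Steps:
k(o) = 30 (k(o) = 2*15 = 30)
E(L, O) = -61 - 135*L + L*O
u = -5720 (u = 3733 - 1*9453 = 3733 - 9453 = -5720)
u - E(-34 - 1*10, k(-1)) = -5720 - (-61 - 135*(-34 - 1*10) + (-34 - 1*10)*30) = -5720 - (-61 - 135*(-34 - 10) + (-34 - 10)*30) = -5720 - (-61 - 135*(-44) - 44*30) = -5720 - (-61 + 5940 - 1320) = -5720 - 1*4559 = -5720 - 4559 = -10279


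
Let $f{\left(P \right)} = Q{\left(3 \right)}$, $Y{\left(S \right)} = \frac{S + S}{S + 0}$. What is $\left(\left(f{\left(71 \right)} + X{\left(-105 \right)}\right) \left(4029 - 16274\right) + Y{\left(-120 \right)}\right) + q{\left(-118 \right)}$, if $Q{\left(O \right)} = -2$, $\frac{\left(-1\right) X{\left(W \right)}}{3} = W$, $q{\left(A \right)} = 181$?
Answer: $-3832502$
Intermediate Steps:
$Y{\left(S \right)} = 2$ ($Y{\left(S \right)} = \frac{2 S}{S} = 2$)
$X{\left(W \right)} = - 3 W$
$f{\left(P \right)} = -2$
$\left(\left(f{\left(71 \right)} + X{\left(-105 \right)}\right) \left(4029 - 16274\right) + Y{\left(-120 \right)}\right) + q{\left(-118 \right)} = \left(\left(-2 - -315\right) \left(4029 - 16274\right) + 2\right) + 181 = \left(\left(-2 + 315\right) \left(-12245\right) + 2\right) + 181 = \left(313 \left(-12245\right) + 2\right) + 181 = \left(-3832685 + 2\right) + 181 = -3832683 + 181 = -3832502$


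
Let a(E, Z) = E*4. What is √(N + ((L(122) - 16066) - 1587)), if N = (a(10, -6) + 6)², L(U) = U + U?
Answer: I*√15293 ≈ 123.66*I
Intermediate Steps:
a(E, Z) = 4*E
L(U) = 2*U
N = 2116 (N = (4*10 + 6)² = (40 + 6)² = 46² = 2116)
√(N + ((L(122) - 16066) - 1587)) = √(2116 + ((2*122 - 16066) - 1587)) = √(2116 + ((244 - 16066) - 1587)) = √(2116 + (-15822 - 1587)) = √(2116 - 17409) = √(-15293) = I*√15293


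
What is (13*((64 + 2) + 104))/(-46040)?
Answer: -221/4604 ≈ -0.048002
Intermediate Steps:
(13*((64 + 2) + 104))/(-46040) = (13*(66 + 104))*(-1/46040) = (13*170)*(-1/46040) = 2210*(-1/46040) = -221/4604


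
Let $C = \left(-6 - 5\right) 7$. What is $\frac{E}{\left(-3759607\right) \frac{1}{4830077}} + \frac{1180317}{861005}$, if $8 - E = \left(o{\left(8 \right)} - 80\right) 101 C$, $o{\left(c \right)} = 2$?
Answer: $\frac{2522675943470901649}{3237040425035} \approx 7.7932 \cdot 10^{5}$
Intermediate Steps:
$C = -77$ ($C = \left(-11\right) 7 = -77$)
$E = -606598$ ($E = 8 - \left(2 - 80\right) 101 \left(-77\right) = 8 - \left(-78\right) 101 \left(-77\right) = 8 - \left(-7878\right) \left(-77\right) = 8 - 606606 = -606598$)
$\frac{E}{\left(-3759607\right) \frac{1}{4830077}} + \frac{1180317}{861005} = - \frac{606598}{\left(-3759607\right) \frac{1}{4830077}} + \frac{1180317}{861005} = - \frac{606598}{\left(-3759607\right) \frac{1}{4830077}} + 1180317 \cdot \frac{1}{861005} = - \frac{606598}{- \frac{3759607}{4830077}} + \frac{1180317}{861005} = \left(-606598\right) \left(- \frac{4830077}{3759607}\right) + \frac{1180317}{861005} = \frac{2929915048046}{3759607} + \frac{1180317}{861005} = \frac{2522675943470901649}{3237040425035}$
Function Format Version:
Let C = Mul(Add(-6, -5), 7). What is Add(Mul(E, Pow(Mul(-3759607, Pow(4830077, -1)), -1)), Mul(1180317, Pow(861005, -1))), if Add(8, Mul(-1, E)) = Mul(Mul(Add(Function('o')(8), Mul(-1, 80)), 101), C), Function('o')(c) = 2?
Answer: Rational(2522675943470901649, 3237040425035) ≈ 7.7932e+5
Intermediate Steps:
C = -77 (C = Mul(-11, 7) = -77)
E = -606598 (E = Add(8, Mul(-1, Mul(Mul(Add(2, Mul(-1, 80)), 101), -77))) = Add(8, Mul(-1, Mul(Mul(Add(2, -80), 101), -77))) = Add(8, Mul(-1, Mul(Mul(-78, 101), -77))) = Add(8, Mul(-1, Mul(-7878, -77))) = Add(8, Mul(-1, 606606)) = Add(8, -606606) = -606598)
Add(Mul(E, Pow(Mul(-3759607, Pow(4830077, -1)), -1)), Mul(1180317, Pow(861005, -1))) = Add(Mul(-606598, Pow(Mul(-3759607, Pow(4830077, -1)), -1)), Mul(1180317, Pow(861005, -1))) = Add(Mul(-606598, Pow(Mul(-3759607, Rational(1, 4830077)), -1)), Mul(1180317, Rational(1, 861005))) = Add(Mul(-606598, Pow(Rational(-3759607, 4830077), -1)), Rational(1180317, 861005)) = Add(Mul(-606598, Rational(-4830077, 3759607)), Rational(1180317, 861005)) = Add(Rational(2929915048046, 3759607), Rational(1180317, 861005)) = Rational(2522675943470901649, 3237040425035)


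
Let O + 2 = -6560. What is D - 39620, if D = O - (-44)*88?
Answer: -42310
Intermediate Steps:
O = -6562 (O = -2 - 6560 = -6562)
D = -2690 (D = -6562 - (-44)*88 = -6562 - 1*(-3872) = -6562 + 3872 = -2690)
D - 39620 = -2690 - 39620 = -42310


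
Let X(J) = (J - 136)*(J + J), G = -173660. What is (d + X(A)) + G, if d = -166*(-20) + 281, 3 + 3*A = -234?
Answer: -136089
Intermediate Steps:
A = -79 (A = -1 + (⅓)*(-234) = -1 - 78 = -79)
X(J) = 2*J*(-136 + J) (X(J) = (-136 + J)*(2*J) = 2*J*(-136 + J))
d = 3601 (d = 3320 + 281 = 3601)
(d + X(A)) + G = (3601 + 2*(-79)*(-136 - 79)) - 173660 = (3601 + 2*(-79)*(-215)) - 173660 = (3601 + 33970) - 173660 = 37571 - 173660 = -136089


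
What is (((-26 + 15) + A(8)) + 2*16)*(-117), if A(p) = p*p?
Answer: -9945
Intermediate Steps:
A(p) = p²
(((-26 + 15) + A(8)) + 2*16)*(-117) = (((-26 + 15) + 8²) + 2*16)*(-117) = ((-11 + 64) + 32)*(-117) = (53 + 32)*(-117) = 85*(-117) = -9945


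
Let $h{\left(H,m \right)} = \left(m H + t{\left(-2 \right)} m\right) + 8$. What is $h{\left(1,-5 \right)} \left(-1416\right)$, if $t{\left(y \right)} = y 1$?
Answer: $-18408$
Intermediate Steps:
$t{\left(y \right)} = y$
$h{\left(H,m \right)} = 8 - 2 m + H m$ ($h{\left(H,m \right)} = \left(m H - 2 m\right) + 8 = \left(H m - 2 m\right) + 8 = \left(- 2 m + H m\right) + 8 = 8 - 2 m + H m$)
$h{\left(1,-5 \right)} \left(-1416\right) = \left(8 - -10 + 1 \left(-5\right)\right) \left(-1416\right) = \left(8 + 10 - 5\right) \left(-1416\right) = 13 \left(-1416\right) = -18408$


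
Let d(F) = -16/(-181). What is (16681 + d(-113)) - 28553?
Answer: -2148816/181 ≈ -11872.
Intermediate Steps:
d(F) = 16/181 (d(F) = -16*(-1/181) = 16/181)
(16681 + d(-113)) - 28553 = (16681 + 16/181) - 28553 = 3019277/181 - 28553 = -2148816/181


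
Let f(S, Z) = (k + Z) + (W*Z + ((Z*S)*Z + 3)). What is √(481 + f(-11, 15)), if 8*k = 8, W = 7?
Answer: I*√1870 ≈ 43.243*I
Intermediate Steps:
k = 1 (k = (⅛)*8 = 1)
f(S, Z) = 4 + 8*Z + S*Z² (f(S, Z) = (1 + Z) + (7*Z + ((Z*S)*Z + 3)) = (1 + Z) + (7*Z + ((S*Z)*Z + 3)) = (1 + Z) + (7*Z + (S*Z² + 3)) = (1 + Z) + (7*Z + (3 + S*Z²)) = (1 + Z) + (3 + 7*Z + S*Z²) = 4 + 8*Z + S*Z²)
√(481 + f(-11, 15)) = √(481 + (4 + 8*15 - 11*15²)) = √(481 + (4 + 120 - 11*225)) = √(481 + (4 + 120 - 2475)) = √(481 - 2351) = √(-1870) = I*√1870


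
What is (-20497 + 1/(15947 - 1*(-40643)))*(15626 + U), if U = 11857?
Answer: -31878225068607/56590 ≈ -5.6332e+8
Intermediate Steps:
(-20497 + 1/(15947 - 1*(-40643)))*(15626 + U) = (-20497 + 1/(15947 - 1*(-40643)))*(15626 + 11857) = (-20497 + 1/(15947 + 40643))*27483 = (-20497 + 1/56590)*27483 = -1159925229/56590*27483 = -31878225068607/56590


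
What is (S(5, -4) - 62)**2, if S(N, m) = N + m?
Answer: 3721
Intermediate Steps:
(S(5, -4) - 62)**2 = ((5 - 4) - 62)**2 = (1 - 62)**2 = (-61)**2 = 3721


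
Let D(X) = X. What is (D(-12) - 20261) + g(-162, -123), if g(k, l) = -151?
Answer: -20424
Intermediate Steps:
(D(-12) - 20261) + g(-162, -123) = (-12 - 20261) - 151 = -20273 - 151 = -20424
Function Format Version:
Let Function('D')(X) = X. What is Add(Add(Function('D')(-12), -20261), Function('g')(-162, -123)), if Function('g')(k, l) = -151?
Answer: -20424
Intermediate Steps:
Add(Add(Function('D')(-12), -20261), Function('g')(-162, -123)) = Add(Add(-12, -20261), -151) = Add(-20273, -151) = -20424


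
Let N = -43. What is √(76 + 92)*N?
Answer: -86*√42 ≈ -557.34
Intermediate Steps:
√(76 + 92)*N = √(76 + 92)*(-43) = √168*(-43) = (2*√42)*(-43) = -86*√42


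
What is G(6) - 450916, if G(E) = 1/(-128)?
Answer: -57717249/128 ≈ -4.5092e+5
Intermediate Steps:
G(E) = -1/128
G(6) - 450916 = -1/128 - 450916 = -57717249/128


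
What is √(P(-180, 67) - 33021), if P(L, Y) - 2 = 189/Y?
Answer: 2*I*√37052407/67 ≈ 181.7*I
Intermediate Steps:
P(L, Y) = 2 + 189/Y
√(P(-180, 67) - 33021) = √((2 + 189/67) - 33021) = √(323/67 - 33021) = √(-2212084/67) = 2*I*√37052407/67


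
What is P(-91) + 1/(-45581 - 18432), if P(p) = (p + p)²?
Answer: 2120366611/64013 ≈ 33124.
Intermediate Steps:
P(p) = 4*p² (P(p) = (2*p)² = 4*p²)
P(-91) + 1/(-45581 - 18432) = 4*(-91)² + 1/(-45581 - 18432) = 4*8281 + 1/(-64013) = 33124 - 1/64013 = 2120366611/64013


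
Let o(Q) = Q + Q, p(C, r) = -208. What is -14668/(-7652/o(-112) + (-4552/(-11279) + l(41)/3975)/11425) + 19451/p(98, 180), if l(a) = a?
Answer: -106575676571956357459/203818078967861072 ≈ -522.90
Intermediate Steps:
o(Q) = 2*Q
-14668/(-7652/o(-112) + (-4552/(-11279) + l(41)/3975)/11425) + 19451/p(98, 180) = -14668/(-7652/(2*(-112)) + (-4552/(-11279) + 41/3975)/11425) + 19451/(-208) = -14668/(-7652/(-224) + (-4552*(-1/11279) + 41*(1/3975))*(1/11425)) + 19451*(-1/208) = -14668/(-7652*(-1/224) + (4552/11279 + 41/3975)*(1/11425)) - 19451/208 = -14668/(1913/56 + (18556639/44834025)*(1/11425)) - 19451/208 = -14668/(1913/56 + 18556639/512228735625) - 19451/208 = -14668/979894610422409/28684809195000 - 19451/208 = -14668*28684809195000/979894610422409 - 19451/208 = -420748781272260000/979894610422409 - 19451/208 = -106575676571956357459/203818078967861072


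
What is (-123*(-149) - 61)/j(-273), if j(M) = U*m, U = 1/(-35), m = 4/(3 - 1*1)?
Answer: -319655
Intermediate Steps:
m = 2 (m = 4/(3 - 1) = 4/2 = 4*(½) = 2)
U = -1/35 ≈ -0.028571
j(M) = -2/35 (j(M) = -1/35*2 = -2/35)
(-123*(-149) - 61)/j(-273) = (-123*(-149) - 61)/(-2/35) = (18327 - 61)*(-35/2) = 18266*(-35/2) = -319655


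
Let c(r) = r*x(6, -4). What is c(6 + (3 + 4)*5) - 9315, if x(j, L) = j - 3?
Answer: -9192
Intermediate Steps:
x(j, L) = -3 + j
c(r) = 3*r (c(r) = r*(-3 + 6) = r*3 = 3*r)
c(6 + (3 + 4)*5) - 9315 = 3*(6 + (3 + 4)*5) - 9315 = 3*(6 + 7*5) - 9315 = 3*(6 + 35) - 9315 = 3*41 - 9315 = 123 - 9315 = -9192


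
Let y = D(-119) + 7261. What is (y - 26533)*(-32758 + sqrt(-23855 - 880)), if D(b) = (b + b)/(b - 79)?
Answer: 5681455202/9 - 1907809*I*sqrt(24735)/99 ≈ 6.3127e+8 - 3.0308e+6*I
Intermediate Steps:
D(b) = 2*b/(-79 + b) (D(b) = (2*b)/(-79 + b) = 2*b/(-79 + b))
y = 718958/99 (y = 2*(-119)/(-79 - 119) + 7261 = 2*(-119)/(-198) + 7261 = 2*(-119)*(-1/198) + 7261 = 119/99 + 7261 = 718958/99 ≈ 7262.2)
(y - 26533)*(-32758 + sqrt(-23855 - 880)) = (718958/99 - 26533)*(-32758 + sqrt(-23855 - 880)) = -1907809*(-32758 + sqrt(-24735))/99 = -1907809*(-32758 + I*sqrt(24735))/99 = 5681455202/9 - 1907809*I*sqrt(24735)/99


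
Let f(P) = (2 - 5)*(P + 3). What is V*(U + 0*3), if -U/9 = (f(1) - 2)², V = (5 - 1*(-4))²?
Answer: -142884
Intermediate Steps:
V = 81 (V = (5 + 4)² = 9² = 81)
f(P) = -9 - 3*P (f(P) = -3*(3 + P) = -9 - 3*P)
U = -1764 (U = -9*((-9 - 3*1) - 2)² = -9*((-9 - 3) - 2)² = -9*(-12 - 2)² = -9*(-14)² = -9*196 = -1764)
V*(U + 0*3) = 81*(-1764 + 0*3) = 81*(-1764 + 0) = 81*(-1764) = -142884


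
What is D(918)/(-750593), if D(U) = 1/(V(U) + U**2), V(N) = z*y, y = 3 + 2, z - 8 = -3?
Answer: -1/632561500157 ≈ -1.5809e-12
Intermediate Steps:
z = 5 (z = 8 - 3 = 5)
y = 5
V(N) = 25 (V(N) = 5*5 = 25)
D(U) = 1/(25 + U**2)
D(918)/(-750593) = 1/((25 + 918**2)*(-750593)) = -1/750593/(25 + 842724) = -1/750593/842749 = (1/842749)*(-1/750593) = -1/632561500157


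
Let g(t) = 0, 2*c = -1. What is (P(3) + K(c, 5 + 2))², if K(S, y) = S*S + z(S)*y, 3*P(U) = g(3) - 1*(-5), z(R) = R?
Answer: 361/144 ≈ 2.5069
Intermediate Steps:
c = -½ (c = (½)*(-1) = -½ ≈ -0.50000)
P(U) = 5/3 (P(U) = (0 - 1*(-5))/3 = (0 + 5)/3 = (⅓)*5 = 5/3)
K(S, y) = S² + S*y (K(S, y) = S*S + S*y = S² + S*y)
(P(3) + K(c, 5 + 2))² = (5/3 - (-½ + (5 + 2))/2)² = (5/3 - (-½ + 7)/2)² = (5/3 - ½*13/2)² = (5/3 - 13/4)² = (-19/12)² = 361/144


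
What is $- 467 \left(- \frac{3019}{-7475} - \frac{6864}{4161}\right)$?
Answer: $\frac{6031513749}{10367825} \approx 581.75$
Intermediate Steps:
$- 467 \left(- \frac{3019}{-7475} - \frac{6864}{4161}\right) = - 467 \left(\left(-3019\right) \left(- \frac{1}{7475}\right) - \frac{2288}{1387}\right) = - 467 \left(\frac{3019}{7475} - \frac{2288}{1387}\right) = \left(-467\right) \left(- \frac{12915447}{10367825}\right) = \frac{6031513749}{10367825}$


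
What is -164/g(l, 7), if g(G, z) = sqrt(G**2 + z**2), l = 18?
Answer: -164*sqrt(373)/373 ≈ -8.4916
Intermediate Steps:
-164/g(l, 7) = -164/sqrt(18**2 + 7**2) = -164/sqrt(324 + 49) = -164*sqrt(373)/373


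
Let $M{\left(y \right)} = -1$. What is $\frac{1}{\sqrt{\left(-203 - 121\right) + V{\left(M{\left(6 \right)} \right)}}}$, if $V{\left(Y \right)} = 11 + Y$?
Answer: $- \frac{i \sqrt{314}}{314} \approx - 0.056433 i$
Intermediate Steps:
$\frac{1}{\sqrt{\left(-203 - 121\right) + V{\left(M{\left(6 \right)} \right)}}} = \frac{1}{\sqrt{\left(-203 - 121\right) + \left(11 - 1\right)}} = \frac{1}{\sqrt{\left(-203 - 121\right) + 10}} = \frac{1}{\sqrt{-324 + 10}} = \frac{1}{\sqrt{-314}} = \frac{1}{i \sqrt{314}} = - \frac{i \sqrt{314}}{314}$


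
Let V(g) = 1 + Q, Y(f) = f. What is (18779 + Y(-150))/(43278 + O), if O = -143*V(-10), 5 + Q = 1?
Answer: 18629/43707 ≈ 0.42622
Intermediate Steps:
Q = -4 (Q = -5 + 1 = -4)
V(g) = -3 (V(g) = 1 - 4 = -3)
O = 429 (O = -143*(-3) = 429)
(18779 + Y(-150))/(43278 + O) = (18779 - 150)/(43278 + 429) = 18629/43707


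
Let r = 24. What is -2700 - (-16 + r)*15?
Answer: -2820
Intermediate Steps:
-2700 - (-16 + r)*15 = -2700 - (-16 + 24)*15 = -2700 - 8*15 = -2700 - 1*120 = -2700 - 120 = -2820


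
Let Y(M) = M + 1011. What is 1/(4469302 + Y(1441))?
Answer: 1/4471754 ≈ 2.2363e-7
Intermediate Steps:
Y(M) = 1011 + M
1/(4469302 + Y(1441)) = 1/(4469302 + (1011 + 1441)) = 1/(4469302 + 2452) = 1/4471754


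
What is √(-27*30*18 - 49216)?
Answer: 2*I*√15949 ≈ 252.58*I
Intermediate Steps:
√(-27*30*18 - 49216) = √(-810*18 - 49216) = √(-14580 - 49216) = √(-63796) = 2*I*√15949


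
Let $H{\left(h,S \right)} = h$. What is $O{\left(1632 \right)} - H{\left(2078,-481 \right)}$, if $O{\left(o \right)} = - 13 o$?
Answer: $-23294$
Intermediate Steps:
$O{\left(1632 \right)} - H{\left(2078,-481 \right)} = \left(-13\right) 1632 - 2078 = -21216 - 2078 = -23294$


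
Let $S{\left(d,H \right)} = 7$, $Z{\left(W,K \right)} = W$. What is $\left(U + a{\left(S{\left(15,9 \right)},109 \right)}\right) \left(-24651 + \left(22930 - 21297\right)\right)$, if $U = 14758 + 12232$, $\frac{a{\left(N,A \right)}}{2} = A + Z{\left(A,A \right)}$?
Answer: $-631291668$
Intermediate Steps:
$a{\left(N,A \right)} = 4 A$ ($a{\left(N,A \right)} = 2 \left(A + A\right) = 2 \cdot 2 A = 4 A$)
$U = 26990$
$\left(U + a{\left(S{\left(15,9 \right)},109 \right)}\right) \left(-24651 + \left(22930 - 21297\right)\right) = \left(26990 + 4 \cdot 109\right) \left(-24651 + \left(22930 - 21297\right)\right) = \left(26990 + 436\right) \left(-24651 + 1633\right) = 27426 \left(-23018\right) = -631291668$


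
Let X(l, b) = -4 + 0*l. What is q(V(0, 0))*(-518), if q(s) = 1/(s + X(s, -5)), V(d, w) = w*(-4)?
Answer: 259/2 ≈ 129.50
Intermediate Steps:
X(l, b) = -4 (X(l, b) = -4 + 0 = -4)
V(d, w) = -4*w
q(s) = 1/(-4 + s) (q(s) = 1/(s - 4) = 1/(-4 + s))
q(V(0, 0))*(-518) = -518/(-4 - 4*0) = -518/(-4 + 0) = -518/(-4) = -¼*(-518) = 259/2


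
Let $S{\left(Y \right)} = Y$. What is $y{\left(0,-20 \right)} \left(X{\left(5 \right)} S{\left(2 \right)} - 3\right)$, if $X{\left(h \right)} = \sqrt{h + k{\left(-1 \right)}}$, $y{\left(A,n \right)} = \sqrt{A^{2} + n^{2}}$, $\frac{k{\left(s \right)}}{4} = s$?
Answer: $-20$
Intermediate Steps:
$k{\left(s \right)} = 4 s$
$X{\left(h \right)} = \sqrt{-4 + h}$ ($X{\left(h \right)} = \sqrt{h + 4 \left(-1\right)} = \sqrt{h - 4} = \sqrt{-4 + h}$)
$y{\left(0,-20 \right)} \left(X{\left(5 \right)} S{\left(2 \right)} - 3\right) = \sqrt{0^{2} + \left(-20\right)^{2}} \left(\sqrt{-4 + 5} \cdot 2 - 3\right) = \sqrt{0 + 400} \left(\sqrt{1} \cdot 2 - 3\right) = \sqrt{400} \left(1 \cdot 2 - 3\right) = 20 \left(2 - 3\right) = 20 \left(-1\right) = -20$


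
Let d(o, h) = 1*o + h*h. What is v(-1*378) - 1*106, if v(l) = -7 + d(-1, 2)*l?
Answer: -1247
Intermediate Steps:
d(o, h) = o + h²
v(l) = -7 + 3*l (v(l) = -7 + (-1 + 2²)*l = -7 + (-1 + 4)*l = -7 + 3*l)
v(-1*378) - 1*106 = (-7 + 3*(-1*378)) - 1*106 = (-7 + 3*(-378)) - 106 = (-7 - 1134) - 106 = -1141 - 106 = -1247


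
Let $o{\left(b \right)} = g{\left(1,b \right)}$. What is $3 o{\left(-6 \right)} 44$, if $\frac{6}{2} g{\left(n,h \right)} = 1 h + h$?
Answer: $-528$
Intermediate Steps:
$g{\left(n,h \right)} = \frac{2 h}{3}$ ($g{\left(n,h \right)} = \frac{1 h + h}{3} = \frac{h + h}{3} = \frac{2 h}{3}$)
$o{\left(b \right)} = \frac{2 b}{3}$
$3 o{\left(-6 \right)} 44 = 3 \cdot \frac{2}{3} \left(-6\right) 44 = 3 \left(-4\right) 44 = \left(-12\right) 44 = -528$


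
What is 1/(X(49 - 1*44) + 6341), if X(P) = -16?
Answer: 1/6325 ≈ 0.00015810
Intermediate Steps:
1/(X(49 - 1*44) + 6341) = 1/(-16 + 6341) = 1/6325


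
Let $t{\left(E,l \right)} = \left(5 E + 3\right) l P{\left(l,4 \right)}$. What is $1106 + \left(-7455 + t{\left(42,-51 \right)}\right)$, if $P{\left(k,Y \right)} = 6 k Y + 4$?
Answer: $13246511$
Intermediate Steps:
$P{\left(k,Y \right)} = 4 + 6 Y k$ ($P{\left(k,Y \right)} = 6 Y k + 4 = 4 + 6 Y k$)
$t{\left(E,l \right)} = l \left(3 + 5 E\right) \left(4 + 24 l\right)$ ($t{\left(E,l \right)} = \left(5 E + 3\right) l \left(4 + 6 \cdot 4 l\right) = \left(3 + 5 E\right) l \left(4 + 24 l\right) = l \left(3 + 5 E\right) \left(4 + 24 l\right)$)
$1106 + \left(-7455 + t{\left(42,-51 \right)}\right) = 1106 - \left(7455 + 204 \left(1 + 6 \left(-51\right)\right) \left(3 + 5 \cdot 42\right)\right) = 1106 - \left(7455 + 204 \left(1 - 306\right) \left(3 + 210\right)\right) = 1106 - \left(7455 + 204 \left(-305\right) 213\right) = 1106 + \left(-7455 + 13252860\right) = 1106 + 13245405 = 13246511$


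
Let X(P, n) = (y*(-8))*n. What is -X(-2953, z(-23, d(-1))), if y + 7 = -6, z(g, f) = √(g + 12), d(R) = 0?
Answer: -104*I*√11 ≈ -344.93*I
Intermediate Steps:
z(g, f) = √(12 + g)
y = -13 (y = -7 - 6 = -13)
X(P, n) = 104*n (X(P, n) = (-13*(-8))*n = 104*n)
-X(-2953, z(-23, d(-1))) = -104*√(12 - 23) = -104*√(-11) = -104*I*√11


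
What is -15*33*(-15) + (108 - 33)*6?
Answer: 7875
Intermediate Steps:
-15*33*(-15) + (108 - 33)*6 = -495*(-15) + 75*6 = 7425 + 450 = 7875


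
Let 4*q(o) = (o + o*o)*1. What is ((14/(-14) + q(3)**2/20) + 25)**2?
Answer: 239121/400 ≈ 597.80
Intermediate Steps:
q(o) = o/4 + o**2/4 (q(o) = ((o + o*o)*1)/4 = ((o + o**2)*1)/4 = (o + o**2)/4 = o/4 + o**2/4)
((14/(-14) + q(3)**2/20) + 25)**2 = ((14/(-14) + ((1/4)*3*(1 + 3))**2/20) + 25)**2 = ((14*(-1/14) + ((1/4)*3*4)**2*(1/20)) + 25)**2 = ((-1 + 3**2*(1/20)) + 25)**2 = ((-1 + 9*(1/20)) + 25)**2 = ((-1 + 9/20) + 25)**2 = (-11/20 + 25)**2 = (489/20)**2 = 239121/400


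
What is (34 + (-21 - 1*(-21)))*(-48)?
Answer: -1632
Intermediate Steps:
(34 + (-21 - 1*(-21)))*(-48) = (34 + (-21 + 21))*(-48) = (34 + 0)*(-48) = 34*(-48) = -1632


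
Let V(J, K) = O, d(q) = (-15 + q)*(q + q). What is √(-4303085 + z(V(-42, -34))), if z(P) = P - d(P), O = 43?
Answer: 5*I*√172218 ≈ 2075.0*I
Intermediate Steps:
d(q) = 2*q*(-15 + q) (d(q) = (-15 + q)*(2*q) = 2*q*(-15 + q))
V(J, K) = 43
z(P) = P - 2*P*(-15 + P)
√(-4303085 + z(V(-42, -34))) = √(-4303085 + 43*(31 - 2*43)) = √(-4303085 + 43*(31 - 86)) = √(-4303085 + 43*(-55)) = √(-4303085 - 2365) = √(-4305450) = 5*I*√172218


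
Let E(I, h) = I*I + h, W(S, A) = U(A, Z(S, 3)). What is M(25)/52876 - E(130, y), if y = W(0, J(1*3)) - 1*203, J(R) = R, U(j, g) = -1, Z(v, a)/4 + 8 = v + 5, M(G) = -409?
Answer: -882818105/52876 ≈ -16696.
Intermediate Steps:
Z(v, a) = -12 + 4*v (Z(v, a) = -32 + 4*(v + 5) = -32 + 4*(5 + v) = -32 + (20 + 4*v) = -12 + 4*v)
W(S, A) = -1
y = -204 (y = -1 - 1*203 = -1 - 203 = -204)
E(I, h) = h + I**2 (E(I, h) = I**2 + h = h + I**2)
M(25)/52876 - E(130, y) = -409/52876 - (-204 + 130**2) = -409*1/52876 - (-204 + 16900) = -409/52876 - 1*16696 = -409/52876 - 16696 = -882818105/52876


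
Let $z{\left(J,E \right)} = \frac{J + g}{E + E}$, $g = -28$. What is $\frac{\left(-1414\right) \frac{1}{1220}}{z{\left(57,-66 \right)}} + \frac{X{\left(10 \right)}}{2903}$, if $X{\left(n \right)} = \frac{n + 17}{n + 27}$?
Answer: $\frac{5012250897}{950050295} \approx 5.2758$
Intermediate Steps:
$z{\left(J,E \right)} = \frac{-28 + J}{2 E}$ ($z{\left(J,E \right)} = \frac{J - 28}{E + E} = \frac{-28 + J}{2 E}$)
$X{\left(n \right)} = \frac{17 + n}{27 + n}$
$\frac{\left(-1414\right) \frac{1}{1220}}{z{\left(57,-66 \right)}} + \frac{X{\left(10 \right)}}{2903} = \frac{\left(-1414\right) \frac{1}{1220}}{\frac{1}{2} \frac{1}{-66} \left(-28 + 57\right)} + \frac{\frac{1}{27 + 10} \left(17 + 10\right)}{2903} = \frac{\left(-1414\right) \frac{1}{1220}}{\frac{1}{2} \left(- \frac{1}{66}\right) 29} + \frac{1}{37} \cdot 27 \cdot \frac{1}{2903} = - \frac{707}{610 \left(- \frac{29}{132}\right)} + \frac{1}{37} \cdot 27 \cdot \frac{1}{2903} = \left(- \frac{707}{610}\right) \left(- \frac{132}{29}\right) + \frac{27}{37} \cdot \frac{1}{2903} = \frac{46662}{8845} + \frac{27}{107411} = \frac{5012250897}{950050295}$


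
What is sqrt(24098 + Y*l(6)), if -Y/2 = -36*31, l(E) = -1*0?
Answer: sqrt(24098) ≈ 155.24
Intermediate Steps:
l(E) = 0
Y = 2232 (Y = -(-72)*31 = -2*(-1116) = 2232)
sqrt(24098 + Y*l(6)) = sqrt(24098 + 2232*0) = sqrt(24098 + 0) = sqrt(24098)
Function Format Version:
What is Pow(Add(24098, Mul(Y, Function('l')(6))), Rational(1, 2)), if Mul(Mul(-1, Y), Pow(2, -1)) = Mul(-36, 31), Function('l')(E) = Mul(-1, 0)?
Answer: Pow(24098, Rational(1, 2)) ≈ 155.24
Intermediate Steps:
Function('l')(E) = 0
Y = 2232 (Y = Mul(-2, Mul(-36, 31)) = Mul(-2, -1116) = 2232)
Pow(Add(24098, Mul(Y, Function('l')(6))), Rational(1, 2)) = Pow(Add(24098, Mul(2232, 0)), Rational(1, 2)) = Pow(Add(24098, 0), Rational(1, 2)) = Pow(24098, Rational(1, 2))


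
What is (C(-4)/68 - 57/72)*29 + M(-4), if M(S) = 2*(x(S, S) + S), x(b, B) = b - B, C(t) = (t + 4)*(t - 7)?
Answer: -743/24 ≈ -30.958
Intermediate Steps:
C(t) = (-7 + t)*(4 + t) (C(t) = (4 + t)*(-7 + t) = (-7 + t)*(4 + t))
M(S) = 2*S (M(S) = 2*((S - S) + S) = 2*(0 + S) = 2*S)
(C(-4)/68 - 57/72)*29 + M(-4) = ((-28 + (-4)² - 3*(-4))/68 - 57/72)*29 + 2*(-4) = ((-28 + 16 + 12)*(1/68) - 57*1/72)*29 - 8 = (0*(1/68) - 19/24)*29 - 8 = (0 - 19/24)*29 - 8 = -19/24*29 - 8 = -551/24 - 8 = -743/24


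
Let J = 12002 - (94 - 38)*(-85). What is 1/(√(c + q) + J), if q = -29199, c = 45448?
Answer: 16762/280948395 - √16249/280948395 ≈ 5.9208e-5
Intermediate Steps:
J = 16762 (J = 12002 - 56*(-85) = 12002 - 1*(-4760) = 12002 + 4760 = 16762)
1/(√(c + q) + J) = 1/(√(45448 - 29199) + 16762) = 1/(√16249 + 16762) = 1/(16762 + √16249)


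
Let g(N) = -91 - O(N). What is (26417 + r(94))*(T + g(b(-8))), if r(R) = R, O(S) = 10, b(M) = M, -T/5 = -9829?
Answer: 1300205484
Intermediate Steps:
T = 49145 (T = -5*(-9829) = 49145)
g(N) = -101 (g(N) = -91 - 1*10 = -91 - 10 = -101)
(26417 + r(94))*(T + g(b(-8))) = (26417 + 94)*(49145 - 101) = 26511*49044 = 1300205484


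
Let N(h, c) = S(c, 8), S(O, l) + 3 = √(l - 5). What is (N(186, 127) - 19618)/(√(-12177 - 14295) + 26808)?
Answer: -21916657/29945639 + 1117*√3/29945639 - I*√2206/119782556 + 19621*I*√6618/359347668 ≈ -0.73182 + 0.0044415*I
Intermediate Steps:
S(O, l) = -3 + √(-5 + l) (S(O, l) = -3 + √(l - 5) = -3 + √(-5 + l))
N(h, c) = -3 + √3 (N(h, c) = -3 + √(-5 + 8) = -3 + √3)
(N(186, 127) - 19618)/(√(-12177 - 14295) + 26808) = ((-3 + √3) - 19618)/(√(-12177 - 14295) + 26808) = (-19621 + √3)/(√(-26472) + 26808) = (-19621 + √3)/(2*I*√6618 + 26808) = (-19621 + √3)/(26808 + 2*I*√6618)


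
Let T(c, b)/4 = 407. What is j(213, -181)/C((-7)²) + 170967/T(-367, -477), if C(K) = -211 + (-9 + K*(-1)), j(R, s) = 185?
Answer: 45688943/437932 ≈ 104.33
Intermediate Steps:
C(K) = -220 - K (C(K) = -211 + (-9 - K) = -220 - K)
T(c, b) = 1628 (T(c, b) = 4*407 = 1628)
j(213, -181)/C((-7)²) + 170967/T(-367, -477) = 185/(-220 - 1*(-7)²) + 170967/1628 = 185/(-220 - 1*49) + 170967*(1/1628) = 185/(-220 - 49) + 170967/1628 = 185/(-269) + 170967/1628 = 185*(-1/269) + 170967/1628 = -185/269 + 170967/1628 = 45688943/437932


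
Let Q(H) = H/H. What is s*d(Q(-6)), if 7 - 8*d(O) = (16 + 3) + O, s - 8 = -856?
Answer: 1378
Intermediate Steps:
Q(H) = 1
s = -848 (s = 8 - 856 = -848)
d(O) = -3/2 - O/8 (d(O) = 7/8 - ((16 + 3) + O)/8 = 7/8 - (19 + O)/8 = 7/8 + (-19/8 - O/8) = -3/2 - O/8)
s*d(Q(-6)) = -848*(-3/2 - 1/8*1) = -848*(-3/2 - 1/8) = -848*(-13/8) = 1378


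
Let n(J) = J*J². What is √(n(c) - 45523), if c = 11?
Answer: 4*I*√2762 ≈ 210.22*I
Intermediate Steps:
n(J) = J³
√(n(c) - 45523) = √(11³ - 45523) = √(1331 - 45523) = √(-44192) = 4*I*√2762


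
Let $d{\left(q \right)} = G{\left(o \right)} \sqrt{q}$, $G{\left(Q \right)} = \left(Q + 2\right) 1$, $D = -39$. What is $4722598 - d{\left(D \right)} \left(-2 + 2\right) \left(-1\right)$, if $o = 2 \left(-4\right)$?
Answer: $4722598$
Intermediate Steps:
$o = -8$
$G{\left(Q \right)} = 2 + Q$ ($G{\left(Q \right)} = \left(2 + Q\right) 1 = 2 + Q$)
$d{\left(q \right)} = - 6 \sqrt{q}$ ($d{\left(q \right)} = \left(2 - 8\right) \sqrt{q} = - 6 \sqrt{q}$)
$4722598 - d{\left(D \right)} \left(-2 + 2\right) \left(-1\right) = 4722598 - - 6 \sqrt{-39} \left(-2 + 2\right) \left(-1\right) = 4722598 - - 6 i \sqrt{39} \cdot 0 \left(-1\right) = 4722598 - - 6 i \sqrt{39} \cdot 0 = 4722598 - 0 = 4722598 + 0 = 4722598$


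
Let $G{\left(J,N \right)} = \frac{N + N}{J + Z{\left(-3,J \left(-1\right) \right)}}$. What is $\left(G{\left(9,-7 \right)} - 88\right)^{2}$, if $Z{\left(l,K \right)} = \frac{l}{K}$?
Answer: $\frac{32041}{4} \approx 8010.3$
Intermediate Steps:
$G{\left(J,N \right)} = \frac{2 N}{J + \frac{3}{J}}$ ($G{\left(J,N \right)} = \frac{N + N}{J - \frac{3}{J \left(-1\right)}} = \frac{2 N}{J - \frac{3}{\left(-1\right) J}} = \frac{2 N}{J - 3 \left(- \frac{1}{J}\right)} = \frac{2 N}{J + \frac{3}{J}}$)
$\left(G{\left(9,-7 \right)} - 88\right)^{2} = \left(2 \cdot 9 \left(-7\right) \frac{1}{3 + 9^{2}} - 88\right)^{2} = \left(2 \cdot 9 \left(-7\right) \frac{1}{3 + 81} - 88\right)^{2} = \left(2 \cdot 9 \left(-7\right) \frac{1}{84} - 88\right)^{2} = \left(- \frac{3}{2} - 88\right)^{2} = \left(- \frac{179}{2}\right)^{2} = \frac{32041}{4}$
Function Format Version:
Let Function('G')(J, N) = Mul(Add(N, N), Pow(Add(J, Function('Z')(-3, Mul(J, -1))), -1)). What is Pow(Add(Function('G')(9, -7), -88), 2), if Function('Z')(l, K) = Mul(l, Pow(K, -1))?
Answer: Rational(32041, 4) ≈ 8010.3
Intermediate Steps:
Function('G')(J, N) = Mul(2, N, Pow(Add(J, Mul(3, Pow(J, -1))), -1)) (Function('G')(J, N) = Mul(Add(N, N), Pow(Add(J, Mul(-3, Pow(Mul(J, -1), -1))), -1)) = Mul(Mul(2, N), Pow(Add(J, Mul(-3, Pow(Mul(-1, J), -1))), -1)) = Mul(Mul(2, N), Pow(Add(J, Mul(-3, Mul(-1, Pow(J, -1)))), -1)) = Mul(Mul(2, N), Pow(Add(J, Mul(3, Pow(J, -1))), -1)) = Mul(2, N, Pow(Add(J, Mul(3, Pow(J, -1))), -1)))
Pow(Add(Function('G')(9, -7), -88), 2) = Pow(Add(Mul(2, 9, -7, Pow(Add(3, Pow(9, 2)), -1)), -88), 2) = Pow(Add(Mul(2, 9, -7, Pow(Add(3, 81), -1)), -88), 2) = Pow(Add(Mul(2, 9, -7, Pow(84, -1)), -88), 2) = Pow(Add(Mul(2, 9, -7, Rational(1, 84)), -88), 2) = Pow(Add(Rational(-3, 2), -88), 2) = Pow(Rational(-179, 2), 2) = Rational(32041, 4)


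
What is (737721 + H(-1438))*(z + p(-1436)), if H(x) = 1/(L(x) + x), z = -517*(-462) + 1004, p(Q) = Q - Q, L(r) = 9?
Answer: 252859097050264/1429 ≈ 1.7695e+11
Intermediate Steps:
p(Q) = 0
z = 239858 (z = 238854 + 1004 = 239858)
H(x) = 1/(9 + x)
(737721 + H(-1438))*(z + p(-1436)) = (737721 + 1/(9 - 1438))*(239858 + 0) = (737721 + 1/(-1429))*239858 = (737721 - 1/1429)*239858 = (1054203308/1429)*239858 = 252859097050264/1429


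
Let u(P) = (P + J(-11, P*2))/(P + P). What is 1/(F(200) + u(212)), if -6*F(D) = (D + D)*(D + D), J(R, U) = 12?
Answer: -159/4239916 ≈ -3.7501e-5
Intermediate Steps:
u(P) = (12 + P)/(2*P) (u(P) = (P + 12)/(P + P) = (12 + P)/((2*P)) = (12 + P)*(1/(2*P)) = (12 + P)/(2*P))
F(D) = -2*D**2/3 (F(D) = -(D + D)*(D + D)/6 = -2*D*2*D/6 = -2*D**2/3)
1/(F(200) + u(212)) = 1/(-2/3*200**2 + (1/2)*(12 + 212)/212) = 1/(-2/3*40000 + (1/2)*(1/212)*224) = 1/(-80000/3 + 28/53) = 1/(-4239916/159) = -159/4239916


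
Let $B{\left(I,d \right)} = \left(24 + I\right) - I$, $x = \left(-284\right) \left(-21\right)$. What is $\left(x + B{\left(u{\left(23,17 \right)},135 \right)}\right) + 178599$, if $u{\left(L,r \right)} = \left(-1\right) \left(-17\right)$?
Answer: $184587$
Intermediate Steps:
$u{\left(L,r \right)} = 17$
$x = 5964$
$B{\left(I,d \right)} = 24$
$\left(x + B{\left(u{\left(23,17 \right)},135 \right)}\right) + 178599 = \left(5964 + 24\right) + 178599 = 5988 + 178599 = 184587$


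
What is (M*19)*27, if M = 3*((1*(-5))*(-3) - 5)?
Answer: 15390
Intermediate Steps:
M = 30 (M = 3*(-5*(-3) - 5) = 3*(15 - 5) = 3*10 = 30)
(M*19)*27 = (30*19)*27 = 570*27 = 15390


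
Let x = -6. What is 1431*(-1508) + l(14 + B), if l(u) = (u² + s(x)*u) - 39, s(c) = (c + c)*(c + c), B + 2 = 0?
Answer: -2156115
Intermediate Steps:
B = -2 (B = -2 + 0 = -2)
s(c) = 4*c² (s(c) = (2*c)*(2*c) = 4*c²)
l(u) = -39 + u² + 144*u (l(u) = (u² + (4*(-6)²)*u) - 39 = (u² + (4*36)*u) - 39 = (u² + 144*u) - 39 = -39 + u² + 144*u)
1431*(-1508) + l(14 + B) = 1431*(-1508) + (-39 + (14 - 2)² + 144*(14 - 2)) = -2157948 + (-39 + 12² + 144*12) = -2157948 + (-39 + 144 + 1728) = -2157948 + 1833 = -2156115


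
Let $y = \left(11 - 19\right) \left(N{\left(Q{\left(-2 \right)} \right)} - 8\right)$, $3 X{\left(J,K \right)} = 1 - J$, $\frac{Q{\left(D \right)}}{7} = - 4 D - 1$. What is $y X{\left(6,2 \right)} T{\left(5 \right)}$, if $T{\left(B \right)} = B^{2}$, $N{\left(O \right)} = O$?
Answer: $\frac{41000}{3} \approx 13667.0$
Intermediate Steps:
$Q{\left(D \right)} = -7 - 28 D$ ($Q{\left(D \right)} = 7 \left(- 4 D - 1\right) = 7 \left(-1 - 4 D\right) = -7 - 28 D$)
$X{\left(J,K \right)} = \frac{1}{3} - \frac{J}{3}$ ($X{\left(J,K \right)} = \frac{1 - J}{3} = \frac{1}{3} - \frac{J}{3}$)
$y = -328$ ($y = \left(11 - 19\right) \left(\left(-7 - -56\right) - 8\right) = - 8 \left(\left(-7 + 56\right) - 8\right) = - 8 \left(49 - 8\right) = \left(-8\right) 41 = -328$)
$y X{\left(6,2 \right)} T{\left(5 \right)} = - 328 \left(\frac{1}{3} - 2\right) 5^{2} = - 328 \left(\frac{1}{3} - 2\right) 25 = \left(-328\right) \left(- \frac{5}{3}\right) 25 = \frac{1640}{3} \cdot 25 = \frac{41000}{3}$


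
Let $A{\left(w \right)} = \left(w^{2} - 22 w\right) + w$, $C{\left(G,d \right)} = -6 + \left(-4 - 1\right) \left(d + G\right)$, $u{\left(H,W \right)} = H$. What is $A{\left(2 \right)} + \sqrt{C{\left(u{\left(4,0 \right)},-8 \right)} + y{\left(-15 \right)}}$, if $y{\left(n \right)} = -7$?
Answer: $-38 + \sqrt{7} \approx -35.354$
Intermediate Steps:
$C{\left(G,d \right)} = -6 - 5 G - 5 d$ ($C{\left(G,d \right)} = -6 - 5 \left(G + d\right) = -6 - \left(5 G + 5 d\right) = -6 - 5 G - 5 d$)
$A{\left(w \right)} = w^{2} - 21 w$
$A{\left(2 \right)} + \sqrt{C{\left(u{\left(4,0 \right)},-8 \right)} + y{\left(-15 \right)}} = 2 \left(-21 + 2\right) + \sqrt{\left(-6 - 20 - -40\right) - 7} = 2 \left(-19\right) + \sqrt{\left(-6 - 20 + 40\right) - 7} = -38 + \sqrt{14 - 7} = -38 + \sqrt{7}$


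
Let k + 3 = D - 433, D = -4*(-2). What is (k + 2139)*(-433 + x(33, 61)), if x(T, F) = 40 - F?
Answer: -776794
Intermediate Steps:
D = 8
k = -428 (k = -3 + (8 - 433) = -3 - 425 = -428)
(k + 2139)*(-433 + x(33, 61)) = (-428 + 2139)*(-433 + (40 - 1*61)) = 1711*(-433 + (40 - 61)) = 1711*(-433 - 21) = 1711*(-454) = -776794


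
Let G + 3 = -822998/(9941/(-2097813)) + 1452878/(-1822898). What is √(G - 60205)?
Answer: √290879895629670759550716655/1294387787 ≈ 13176.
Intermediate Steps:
G = 224801847175807900/1294387787 (G = -3 + (-822998/(9941/(-2097813)) + 1452878/(-1822898)) = -3 + (-822998/(9941*(-1/2097813)) + 1452878*(-1/1822898)) = -3 + (-822998/(-9941/2097813) - 103777/130207) = -3 + (-822998*(-2097813/9941) - 103777/130207) = -3 + (1726495903374/9941 - 103777/130207) = -3 + 224801851058971261/1294387787 = 224801847175807900/1294387787 ≈ 1.7367e+8)
√(G - 60205) = √(224801847175807900/1294387787 - 60205) = √(224723918559091565/1294387787) = √290879895629670759550716655/1294387787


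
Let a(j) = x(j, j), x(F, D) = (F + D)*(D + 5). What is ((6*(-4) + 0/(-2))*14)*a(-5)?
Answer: 0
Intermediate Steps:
x(F, D) = (5 + D)*(D + F) (x(F, D) = (D + F)*(5 + D) = (5 + D)*(D + F))
a(j) = 2*j² + 10*j (a(j) = j² + 5*j + 5*j + j*j = j² + 5*j + 5*j + j² = 2*j² + 10*j)
((6*(-4) + 0/(-2))*14)*a(-5) = ((6*(-4) + 0/(-2))*14)*(2*(-5)*(5 - 5)) = ((-24 + 0*(-½))*14)*(2*(-5)*0) = ((-24 + 0)*14)*0 = -24*14*0 = -336*0 = 0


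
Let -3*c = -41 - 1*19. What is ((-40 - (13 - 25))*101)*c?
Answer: -56560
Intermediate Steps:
c = 20 (c = -(-41 - 1*19)/3 = -(-41 - 19)/3 = -1/3*(-60) = 20)
((-40 - (13 - 25))*101)*c = ((-40 - (13 - 25))*101)*20 = ((-40 - 1*(-12))*101)*20 = ((-40 + 12)*101)*20 = -28*101*20 = -2828*20 = -56560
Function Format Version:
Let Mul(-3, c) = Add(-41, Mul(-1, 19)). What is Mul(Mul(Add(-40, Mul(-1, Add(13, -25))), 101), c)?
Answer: -56560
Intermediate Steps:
c = 20 (c = Mul(Rational(-1, 3), Add(-41, Mul(-1, 19))) = Mul(Rational(-1, 3), Add(-41, -19)) = Mul(Rational(-1, 3), -60) = 20)
Mul(Mul(Add(-40, Mul(-1, Add(13, -25))), 101), c) = Mul(Mul(Add(-40, Mul(-1, Add(13, -25))), 101), 20) = Mul(Mul(Add(-40, Mul(-1, -12)), 101), 20) = Mul(Mul(Add(-40, 12), 101), 20) = Mul(Mul(-28, 101), 20) = Mul(-2828, 20) = -56560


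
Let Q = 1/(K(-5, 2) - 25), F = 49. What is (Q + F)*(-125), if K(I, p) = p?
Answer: -140750/23 ≈ -6119.6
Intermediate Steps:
Q = -1/23 (Q = 1/(2 - 25) = 1/(-23) = -1/23 ≈ -0.043478)
(Q + F)*(-125) = (-1/23 + 49)*(-125) = (1126/23)*(-125) = -140750/23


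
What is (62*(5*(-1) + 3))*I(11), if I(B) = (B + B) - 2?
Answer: -2480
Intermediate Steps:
I(B) = -2 + 2*B (I(B) = 2*B - 2 = -2 + 2*B)
(62*(5*(-1) + 3))*I(11) = (62*(5*(-1) + 3))*(-2 + 2*11) = (62*(-5 + 3))*(-2 + 22) = (62*(-2))*20 = -124*20 = -2480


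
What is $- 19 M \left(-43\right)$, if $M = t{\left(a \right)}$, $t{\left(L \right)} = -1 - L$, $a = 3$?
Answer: $-3268$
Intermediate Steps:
$M = -4$ ($M = -1 - 3 = -4$)
$- 19 M \left(-43\right) = \left(-19\right) \left(-4\right) \left(-43\right) = 76 \left(-43\right) = -3268$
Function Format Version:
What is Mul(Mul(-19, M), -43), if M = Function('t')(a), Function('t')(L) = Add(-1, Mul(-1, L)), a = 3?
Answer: -3268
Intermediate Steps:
M = -4 (M = Add(-1, Mul(-1, 3)) = Add(-1, -3) = -4)
Mul(Mul(-19, M), -43) = Mul(Mul(-19, -4), -43) = Mul(76, -43) = -3268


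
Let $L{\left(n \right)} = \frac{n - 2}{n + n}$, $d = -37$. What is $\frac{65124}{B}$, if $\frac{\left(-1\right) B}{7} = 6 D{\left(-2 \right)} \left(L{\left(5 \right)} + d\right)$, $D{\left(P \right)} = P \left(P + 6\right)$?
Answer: $- \frac{27135}{5138} \approx -5.2812$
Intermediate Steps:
$L{\left(n \right)} = \frac{-2 + n}{2 n}$
$D{\left(P \right)} = P \left(6 + P\right)$
$B = - \frac{61656}{5}$ ($B = - 7 \cdot 6 - 2 \left(6 - 2\right) \left(\frac{-2 + 5}{2 \cdot 5} - 37\right) = - 7 \cdot 6 \left(-2\right) 4 \left(\frac{1}{2} \cdot \frac{1}{5} \cdot 3 - 37\right) = - 7 \cdot 6 \left(- 8 \left(\frac{3}{10} - 37\right)\right) = - 7 \cdot 6 \left(\left(-8\right) \left(- \frac{367}{10}\right)\right) = - 7 \cdot 6 \cdot \frac{1468}{5} = \left(-7\right) \frac{8808}{5} = - \frac{61656}{5} \approx -12331.0$)
$\frac{65124}{B} = \frac{65124}{- \frac{61656}{5}} = 65124 \left(- \frac{5}{61656}\right) = - \frac{27135}{5138}$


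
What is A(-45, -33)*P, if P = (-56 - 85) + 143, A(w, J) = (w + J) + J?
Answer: -222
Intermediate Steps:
A(w, J) = w + 2*J (A(w, J) = (J + w) + J = w + 2*J)
P = 2 (P = -141 + 143 = 2)
A(-45, -33)*P = (-45 + 2*(-33))*2 = (-45 - 66)*2 = -111*2 = -222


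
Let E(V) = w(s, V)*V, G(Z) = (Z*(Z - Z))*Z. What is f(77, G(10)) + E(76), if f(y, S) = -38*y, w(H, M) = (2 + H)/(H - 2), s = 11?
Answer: -25346/9 ≈ -2816.2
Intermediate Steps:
w(H, M) = (2 + H)/(-2 + H)
G(Z) = 0 (G(Z) = (Z*0)*Z = 0*Z = 0)
E(V) = 13*V/9 (E(V) = ((2 + 11)/(-2 + 11))*V = (13/9)*V = ((⅑)*13)*V = 13*V/9)
f(77, G(10)) + E(76) = -38*77 + (13/9)*76 = -2926 + 988/9 = -25346/9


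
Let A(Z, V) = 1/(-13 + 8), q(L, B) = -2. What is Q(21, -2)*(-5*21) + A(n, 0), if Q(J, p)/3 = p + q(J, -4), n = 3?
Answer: 6299/5 ≈ 1259.8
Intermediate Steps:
A(Z, V) = -⅕ (A(Z, V) = 1/(-5) = -⅕)
Q(J, p) = -6 + 3*p (Q(J, p) = 3*(p - 2) = 3*(-2 + p) = -6 + 3*p)
Q(21, -2)*(-5*21) + A(n, 0) = (-6 + 3*(-2))*(-5*21) - ⅕ = (-6 - 6)*(-105) - ⅕ = -12*(-105) - ⅕ = 1260 - ⅕ = 6299/5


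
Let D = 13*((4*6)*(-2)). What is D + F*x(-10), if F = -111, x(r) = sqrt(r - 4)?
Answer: -624 - 111*I*sqrt(14) ≈ -624.0 - 415.32*I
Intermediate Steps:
x(r) = sqrt(-4 + r)
D = -624 (D = 13*(24*(-2)) = 13*(-48) = -624)
D + F*x(-10) = -624 - 111*sqrt(-4 - 10) = -624 - 111*I*sqrt(14)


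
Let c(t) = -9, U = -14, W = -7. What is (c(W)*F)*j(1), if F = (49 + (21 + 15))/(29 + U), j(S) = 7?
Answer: -357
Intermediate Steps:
F = 17/3 (F = (49 + (21 + 15))/(29 - 14) = (49 + 36)/15 = 85*(1/15) = 17/3 ≈ 5.6667)
(c(W)*F)*j(1) = -9*17/3*7 = -51*7 = -357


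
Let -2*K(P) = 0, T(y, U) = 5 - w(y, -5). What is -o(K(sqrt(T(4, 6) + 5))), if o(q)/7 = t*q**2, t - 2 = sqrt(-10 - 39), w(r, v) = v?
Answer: 0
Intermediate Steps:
T(y, U) = 10 (T(y, U) = 5 - 1*(-5) = 5 + 5 = 10)
K(P) = 0 (K(P) = -1/2*0 = 0)
t = 2 + 7*I (t = 2 + sqrt(-10 - 39) = 2 + sqrt(-49) = 2 + 7*I ≈ 2.0 + 7.0*I)
o(q) = 7*q**2*(2 + 7*I) (o(q) = 7*((2 + 7*I)*q**2) = 7*(q**2*(2 + 7*I)) = 7*q**2*(2 + 7*I))
-o(K(sqrt(T(4, 6) + 5))) = -0**2*(14 + 49*I) = -0*(14 + 49*I) = -1*0 = 0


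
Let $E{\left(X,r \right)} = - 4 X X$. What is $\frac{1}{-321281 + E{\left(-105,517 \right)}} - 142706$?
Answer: $- \frac{52142060987}{365381} \approx -1.4271 \cdot 10^{5}$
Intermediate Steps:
$E{\left(X,r \right)} = - 4 X^{2}$
$\frac{1}{-321281 + E{\left(-105,517 \right)}} - 142706 = \frac{1}{-321281 - 4 \left(-105\right)^{2}} - 142706 = \frac{1}{-321281 - 44100} - 142706 = \frac{1}{-365381} - 142706 = - \frac{1}{365381} - 142706 = - \frac{52142060987}{365381}$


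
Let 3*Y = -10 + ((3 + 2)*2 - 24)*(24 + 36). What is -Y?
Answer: 850/3 ≈ 283.33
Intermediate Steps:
Y = -850/3 (Y = (-10 + ((3 + 2)*2 - 24)*(24 + 36))/3 = (-10 + (5*2 - 24)*60)/3 = (-10 + (10 - 24)*60)/3 = (-10 - 14*60)/3 = (-10 - 840)/3 = (⅓)*(-850) = -850/3 ≈ -283.33)
-Y = -1*(-850/3) = 850/3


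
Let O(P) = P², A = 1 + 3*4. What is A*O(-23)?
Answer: 6877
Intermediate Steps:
A = 13 (A = 1 + 12 = 13)
A*O(-23) = 13*(-23)² = 13*529 = 6877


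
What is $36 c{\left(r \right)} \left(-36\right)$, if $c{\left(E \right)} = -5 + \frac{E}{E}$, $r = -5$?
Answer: $5184$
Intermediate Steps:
$c{\left(E \right)} = -4$ ($c{\left(E \right)} = -5 + 1 = -4$)
$36 c{\left(r \right)} \left(-36\right) = 36 \left(-4\right) \left(-36\right) = \left(-144\right) \left(-36\right) = 5184$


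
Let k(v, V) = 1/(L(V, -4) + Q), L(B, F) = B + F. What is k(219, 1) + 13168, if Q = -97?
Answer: 1316799/100 ≈ 13168.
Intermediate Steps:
k(v, V) = 1/(-101 + V) (k(v, V) = 1/((V - 4) - 97) = 1/((-4 + V) - 97) = 1/(-101 + V))
k(219, 1) + 13168 = 1/(-101 + 1) + 13168 = 1/(-100) + 13168 = -1/100 + 13168 = 1316799/100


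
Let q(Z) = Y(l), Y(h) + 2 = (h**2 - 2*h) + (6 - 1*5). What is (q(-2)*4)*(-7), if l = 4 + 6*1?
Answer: -2212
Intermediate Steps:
l = 10 (l = 4 + 6 = 10)
Y(h) = -1 + h**2 - 2*h (Y(h) = -2 + ((h**2 - 2*h) + (6 - 1*5)) = -2 + ((h**2 - 2*h) + (6 - 5)) = -2 + ((h**2 - 2*h) + 1) = -2 + (1 + h**2 - 2*h) = -1 + h**2 - 2*h)
q(Z) = 79 (q(Z) = -1 + 10**2 - 2*10 = -1 + 100 - 20 = 79)
(q(-2)*4)*(-7) = (79*4)*(-7) = 316*(-7) = -2212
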